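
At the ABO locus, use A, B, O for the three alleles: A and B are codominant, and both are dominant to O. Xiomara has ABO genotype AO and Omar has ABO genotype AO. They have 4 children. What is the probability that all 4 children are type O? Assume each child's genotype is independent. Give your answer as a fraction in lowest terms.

1/256

ABO cross AO × AO → 1/4 O, 3/4 A.
So P(type O) = 1/4 per child.
All 4 independent: (1/4)^4 = 1/256.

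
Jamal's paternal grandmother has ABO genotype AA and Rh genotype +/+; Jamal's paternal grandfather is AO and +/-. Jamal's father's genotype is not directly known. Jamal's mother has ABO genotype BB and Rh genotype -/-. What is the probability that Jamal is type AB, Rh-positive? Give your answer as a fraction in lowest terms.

Jamal's father's ABO genotype from AA × AO: 1/2 AA, 1/2 AO.
Crossing each possibility with the mother BB and summing P(type AB): 1/2·1 + 1/2·1/2 = 3/4.
Similarly for Rh via the father's Rh distribution: P(Rh+) = 3/4.
Independent loci: 3/4 × 3/4 = 9/16.

9/16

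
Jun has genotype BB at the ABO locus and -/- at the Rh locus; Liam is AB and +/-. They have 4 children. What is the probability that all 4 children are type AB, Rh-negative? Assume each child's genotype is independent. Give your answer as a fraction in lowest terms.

1/256

ABO cross BB × AB → 1/2 B, 1/2 AB.
Rh cross -/- × +/- → 1/2 Rh+, 1/2 Rh-; so P(type AB, Rh-negative) = 1/2 × 1/2 = 1/4 per child.
All 4 independent: (1/4)^4 = 1/256.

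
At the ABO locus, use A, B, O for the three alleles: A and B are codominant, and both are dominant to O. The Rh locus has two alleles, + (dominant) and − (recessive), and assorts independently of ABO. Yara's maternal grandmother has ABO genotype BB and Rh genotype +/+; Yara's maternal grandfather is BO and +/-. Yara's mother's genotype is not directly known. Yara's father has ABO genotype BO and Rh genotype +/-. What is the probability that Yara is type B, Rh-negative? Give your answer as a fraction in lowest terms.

Yara's mother's ABO genotype from BB × BO: 1/2 BB, 1/2 BO.
Crossing each possibility with the father BO and summing P(type B): 1/2·1 + 1/2·3/4 = 7/8.
Similarly for Rh via the mother's Rh distribution: P(Rh-) = 1/8.
Independent loci: 7/8 × 1/8 = 7/64.

7/64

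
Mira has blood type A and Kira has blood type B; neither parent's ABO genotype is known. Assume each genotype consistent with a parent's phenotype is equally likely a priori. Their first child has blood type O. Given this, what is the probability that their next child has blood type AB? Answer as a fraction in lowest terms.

Possible genotypes: Mira ∈ {AA, AO}; Kira ∈ {BB, BO}.
Weight each parental genotype pair by prior × P(type-O child):
  AO × BO: posterior weight 1; P(next child type AB) = 1/4.
Weighted sum = 1/4.

1/4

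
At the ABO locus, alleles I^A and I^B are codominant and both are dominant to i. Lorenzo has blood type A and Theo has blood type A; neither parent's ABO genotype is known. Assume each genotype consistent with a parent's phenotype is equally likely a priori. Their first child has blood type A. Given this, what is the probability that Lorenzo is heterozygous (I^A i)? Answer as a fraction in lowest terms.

Possible genotypes: Lorenzo ∈ {I^A I^A, I^A i}; Theo ∈ {I^A I^A, I^A i}.
Weight each parental genotype pair by prior × P(type-A child):
  I^A I^A × I^A I^A: posterior weight 4/15.
  I^A I^A × I^A i: posterior weight 4/15.
  I^A i × I^A I^A: posterior weight 4/15.
  I^A i × I^A i: posterior weight 1/5.
Sum the posterior weight over pairs where Lorenzo is I^A i: 7/15.

7/15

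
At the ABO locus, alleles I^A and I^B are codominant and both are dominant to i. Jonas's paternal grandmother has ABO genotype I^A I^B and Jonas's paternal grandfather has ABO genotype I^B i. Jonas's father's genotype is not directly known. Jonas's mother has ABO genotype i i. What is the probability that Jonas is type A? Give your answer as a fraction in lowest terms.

Jonas's father's ABO genotype from I^A I^B × I^B i: 1/4 I^A I^B, 1/4 I^A i, 1/4 I^B I^B, 1/4 I^B i.
Crossing each possibility with the mother i i and summing P(type A): 1/4·1/2 + 1/4·1/2 + 1/4·0 + 1/4·0 = 1/4.

1/4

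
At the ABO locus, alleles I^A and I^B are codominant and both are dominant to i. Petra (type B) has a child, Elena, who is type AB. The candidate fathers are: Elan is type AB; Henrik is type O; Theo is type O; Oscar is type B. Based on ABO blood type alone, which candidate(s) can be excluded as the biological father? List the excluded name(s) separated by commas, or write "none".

A candidate is excluded only if no genotype consistent with his phenotype could produce a type AB child with a type B mother.
Henrik (type O): no genotype consistent with that phenotype can produce a type-AB child with a type-B mother.
Theo (type O): no genotype consistent with that phenotype can produce a type-AB child with a type-B mother.
Oscar (type B): no genotype consistent with that phenotype can produce a type-AB child with a type-B mother.

Henrik, Theo, Oscar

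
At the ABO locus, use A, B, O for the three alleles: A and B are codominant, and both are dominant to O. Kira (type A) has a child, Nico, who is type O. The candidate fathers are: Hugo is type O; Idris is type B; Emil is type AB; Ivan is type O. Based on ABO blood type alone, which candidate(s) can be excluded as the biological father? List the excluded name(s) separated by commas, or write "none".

Emil

A candidate is excluded only if no genotype consistent with his phenotype could produce a type O child with a type A mother.
Emil (type AB): no genotype consistent with that phenotype can produce a type-O child with a type-A mother.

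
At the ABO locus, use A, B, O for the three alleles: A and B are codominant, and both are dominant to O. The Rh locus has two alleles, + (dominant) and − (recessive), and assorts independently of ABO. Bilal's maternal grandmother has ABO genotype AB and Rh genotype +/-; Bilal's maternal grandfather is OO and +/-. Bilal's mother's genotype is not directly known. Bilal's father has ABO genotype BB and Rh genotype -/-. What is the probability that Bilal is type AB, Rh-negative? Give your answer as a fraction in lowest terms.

1/8

Bilal's mother's ABO genotype from AB × OO: 1/2 AO, 1/2 BO.
Crossing each possibility with the father BB and summing P(type AB): 1/2·1/2 + 1/2·0 = 1/4.
Similarly for Rh via the mother's Rh distribution: P(Rh-) = 1/2.
Independent loci: 1/4 × 1/2 = 1/8.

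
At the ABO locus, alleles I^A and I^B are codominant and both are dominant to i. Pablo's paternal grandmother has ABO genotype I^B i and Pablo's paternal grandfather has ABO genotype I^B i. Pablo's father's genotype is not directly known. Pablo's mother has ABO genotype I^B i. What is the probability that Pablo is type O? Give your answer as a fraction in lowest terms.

1/4

Pablo's father's ABO genotype from I^B i × I^B i: 1/4 I^B I^B, 1/2 I^B i, 1/4 i i.
Crossing each possibility with the mother I^B i and summing P(type O): 1/4·0 + 1/2·1/4 + 1/4·1/2 = 1/4.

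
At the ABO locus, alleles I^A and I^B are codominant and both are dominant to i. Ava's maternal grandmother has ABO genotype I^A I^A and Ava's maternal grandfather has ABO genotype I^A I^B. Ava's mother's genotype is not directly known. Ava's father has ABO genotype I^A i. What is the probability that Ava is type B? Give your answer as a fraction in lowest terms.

Ava's mother's ABO genotype from I^A I^A × I^A I^B: 1/2 I^A I^A, 1/2 I^A I^B.
Crossing each possibility with the father I^A i and summing P(type B): 1/2·0 + 1/2·1/4 = 1/8.

1/8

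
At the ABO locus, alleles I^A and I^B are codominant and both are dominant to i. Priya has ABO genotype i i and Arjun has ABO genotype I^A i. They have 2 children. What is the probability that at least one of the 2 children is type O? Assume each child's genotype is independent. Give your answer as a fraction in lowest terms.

ABO cross i i × I^A i → 1/2 O, 1/2 A.
So P(type O) = 1/2 per child.
P(none) = (1/2)^2 = 1/4; P(at least one) = 1 − 1/4 = 3/4.

3/4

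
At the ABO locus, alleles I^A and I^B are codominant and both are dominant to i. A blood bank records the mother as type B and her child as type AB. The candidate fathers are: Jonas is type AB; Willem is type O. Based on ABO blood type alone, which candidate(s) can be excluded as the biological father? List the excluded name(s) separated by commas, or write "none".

Willem

A candidate is excluded only if no genotype consistent with his phenotype could produce a type AB child with a type B mother.
Willem (type O): no genotype consistent with that phenotype can produce a type-AB child with a type-B mother.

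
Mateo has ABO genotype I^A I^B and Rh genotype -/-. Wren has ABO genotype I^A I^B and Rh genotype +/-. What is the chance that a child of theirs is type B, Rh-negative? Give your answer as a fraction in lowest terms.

1/8

ABO cross I^A I^B × I^A I^B → offspring phenotypes: 1/4 A, 1/4 B, 1/2 AB.
Rh cross -/- × +/- → 1/2 Rh+, 1/2 Rh-.
Independent loci: P(type B, Rh-negative) = 1/4 × 1/2 = 1/8.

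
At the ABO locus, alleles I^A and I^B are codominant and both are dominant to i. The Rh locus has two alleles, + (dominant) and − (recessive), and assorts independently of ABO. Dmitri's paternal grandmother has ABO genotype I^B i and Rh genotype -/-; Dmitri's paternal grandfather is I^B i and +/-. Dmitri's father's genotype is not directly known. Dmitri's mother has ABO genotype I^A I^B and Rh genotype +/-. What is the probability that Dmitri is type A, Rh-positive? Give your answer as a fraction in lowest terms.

Dmitri's father's ABO genotype from I^B i × I^B i: 1/4 I^B I^B, 1/2 I^B i, 1/4 i i.
Crossing each possibility with the mother I^A I^B and summing P(type A): 1/4·0 + 1/2·1/4 + 1/4·1/2 = 1/4.
Similarly for Rh via the father's Rh distribution: P(Rh+) = 5/8.
Independent loci: 1/4 × 5/8 = 5/32.

5/32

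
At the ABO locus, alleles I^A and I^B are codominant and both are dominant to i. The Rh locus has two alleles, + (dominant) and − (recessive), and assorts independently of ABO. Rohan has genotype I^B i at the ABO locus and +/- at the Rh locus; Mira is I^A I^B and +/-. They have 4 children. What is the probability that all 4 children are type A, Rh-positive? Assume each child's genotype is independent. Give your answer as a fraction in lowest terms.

81/65536

ABO cross I^B i × I^A I^B → 1/4 A, 1/2 B, 1/4 AB.
Rh cross +/- × +/- → 3/4 Rh+, 1/4 Rh-; so P(type A, Rh-positive) = 1/4 × 3/4 = 3/16 per child.
All 4 independent: (3/16)^4 = 81/65536.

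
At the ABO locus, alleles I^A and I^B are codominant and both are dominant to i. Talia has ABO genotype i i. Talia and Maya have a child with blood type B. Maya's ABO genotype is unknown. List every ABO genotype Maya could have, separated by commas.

I^A I^B, I^B I^B, I^B i

For each candidate genotype of Maya, check whether crossing it with i i can produce every observed child phenotype.
  I^A I^A → possible child types {A} ✗
  I^A I^B → possible child types {A, B} ✓
  I^A i → possible child types {O, A} ✗
  I^B I^B → possible child types {B} ✓
  I^B i → possible child types {O, B} ✓
  i i → possible child types {O} ✗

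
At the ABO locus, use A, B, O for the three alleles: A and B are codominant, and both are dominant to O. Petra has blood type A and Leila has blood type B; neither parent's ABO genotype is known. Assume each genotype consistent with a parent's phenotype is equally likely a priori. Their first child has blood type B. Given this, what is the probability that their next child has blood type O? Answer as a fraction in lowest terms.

1/12

Possible genotypes: Petra ∈ {AA, AO}; Leila ∈ {BB, BO}.
Weight each parental genotype pair by prior × P(type-B child):
  AO × BB: posterior weight 2/3; P(next child type O) = 0.
  AO × BO: posterior weight 1/3; P(next child type O) = 1/4.
Weighted sum = 1/12.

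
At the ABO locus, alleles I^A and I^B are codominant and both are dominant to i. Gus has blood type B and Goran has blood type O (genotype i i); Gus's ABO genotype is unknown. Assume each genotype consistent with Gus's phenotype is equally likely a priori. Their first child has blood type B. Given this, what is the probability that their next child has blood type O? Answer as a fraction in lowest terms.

Possible genotypes: Gus ∈ {I^B I^B, I^B i}; Goran ∈ {i i}.
Weight each parental genotype pair by prior × P(type-B child):
  I^B I^B × i i: posterior weight 2/3; P(next child type O) = 0.
  I^B i × i i: posterior weight 1/3; P(next child type O) = 1/2.
Weighted sum = 1/6.

1/6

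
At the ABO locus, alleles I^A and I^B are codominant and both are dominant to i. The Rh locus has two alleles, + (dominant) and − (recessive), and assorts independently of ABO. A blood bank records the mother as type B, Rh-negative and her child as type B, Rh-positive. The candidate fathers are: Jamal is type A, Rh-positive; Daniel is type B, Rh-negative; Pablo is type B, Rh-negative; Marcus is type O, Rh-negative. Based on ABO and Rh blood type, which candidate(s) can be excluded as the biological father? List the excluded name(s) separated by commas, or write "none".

A candidate is excluded only if no genotype consistent with his phenotype could produce a type B, Rh-positive child with a type B, Rh-negative mother.
Daniel (type B, Rh-): no genotype consistent with that phenotype can produce a type-B Rh+ child with a type-B mother.
Pablo (type B, Rh-): no genotype consistent with that phenotype can produce a type-B Rh+ child with a type-B mother.
Marcus (type O, Rh-): no genotype consistent with that phenotype can produce a type-B Rh+ child with a type-B mother.

Daniel, Pablo, Marcus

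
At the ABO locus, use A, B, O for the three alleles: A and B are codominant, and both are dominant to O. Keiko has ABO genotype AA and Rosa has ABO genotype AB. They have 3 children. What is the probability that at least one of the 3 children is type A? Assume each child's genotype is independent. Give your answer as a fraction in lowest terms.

7/8

ABO cross AA × AB → 1/2 A, 1/2 AB.
So P(type A) = 1/2 per child.
P(none) = (1/2)^3 = 1/8; P(at least one) = 1 − 1/8 = 7/8.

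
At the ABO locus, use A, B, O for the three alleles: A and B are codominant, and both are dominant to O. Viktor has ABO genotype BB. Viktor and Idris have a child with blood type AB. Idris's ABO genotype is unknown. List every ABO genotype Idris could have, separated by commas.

AA, AB, AO

For each candidate genotype of Idris, check whether crossing it with BB can produce every observed child phenotype.
  AA → possible child types {AB} ✓
  AB → possible child types {B, AB} ✓
  AO → possible child types {B, AB} ✓
  BB → possible child types {B} ✗
  BO → possible child types {B} ✗
  OO → possible child types {B} ✗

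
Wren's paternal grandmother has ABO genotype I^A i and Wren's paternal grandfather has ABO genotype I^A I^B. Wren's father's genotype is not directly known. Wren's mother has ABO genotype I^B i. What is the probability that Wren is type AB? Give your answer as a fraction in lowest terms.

Wren's father's ABO genotype from I^A i × I^A I^B: 1/4 I^A I^A, 1/4 I^A I^B, 1/4 I^A i, 1/4 I^B i.
Crossing each possibility with the mother I^B i and summing P(type AB): 1/4·1/2 + 1/4·1/4 + 1/4·1/4 + 1/4·0 = 1/4.

1/4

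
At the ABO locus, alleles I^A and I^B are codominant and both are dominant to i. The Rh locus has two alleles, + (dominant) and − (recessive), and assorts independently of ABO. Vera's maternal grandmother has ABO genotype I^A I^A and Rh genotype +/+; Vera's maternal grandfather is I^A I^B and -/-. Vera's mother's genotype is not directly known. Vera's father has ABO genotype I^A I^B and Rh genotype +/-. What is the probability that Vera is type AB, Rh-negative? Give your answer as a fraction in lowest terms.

Vera's mother's ABO genotype from I^A I^A × I^A I^B: 1/2 I^A I^A, 1/2 I^A I^B.
Crossing each possibility with the father I^A I^B and summing P(type AB): 1/2·1/2 + 1/2·1/2 = 1/2.
Similarly for Rh via the mother's Rh distribution: P(Rh-) = 1/4.
Independent loci: 1/2 × 1/4 = 1/8.

1/8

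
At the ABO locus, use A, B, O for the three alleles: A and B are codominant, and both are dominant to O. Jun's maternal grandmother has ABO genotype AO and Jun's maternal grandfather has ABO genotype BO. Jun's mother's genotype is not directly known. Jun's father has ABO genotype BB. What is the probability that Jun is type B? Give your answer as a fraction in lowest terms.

3/4

Jun's mother's ABO genotype from AO × BO: 1/4 AB, 1/4 AO, 1/4 BO, 1/4 OO.
Crossing each possibility with the father BB and summing P(type B): 1/4·1/2 + 1/4·1/2 + 1/4·1 + 1/4·1 = 3/4.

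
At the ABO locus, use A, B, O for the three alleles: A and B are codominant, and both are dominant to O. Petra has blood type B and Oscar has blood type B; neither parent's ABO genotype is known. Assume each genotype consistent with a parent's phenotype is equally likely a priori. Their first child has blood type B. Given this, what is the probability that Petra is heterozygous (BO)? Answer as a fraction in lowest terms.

Possible genotypes: Petra ∈ {BB, BO}; Oscar ∈ {BB, BO}.
Weight each parental genotype pair by prior × P(type-B child):
  BB × BB: posterior weight 4/15.
  BB × BO: posterior weight 4/15.
  BO × BB: posterior weight 4/15.
  BO × BO: posterior weight 1/5.
Sum the posterior weight over pairs where Petra is BO: 7/15.

7/15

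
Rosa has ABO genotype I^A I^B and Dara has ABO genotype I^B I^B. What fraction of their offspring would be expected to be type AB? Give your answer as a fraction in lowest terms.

1/2

ABO cross I^A I^B × I^B I^B → offspring phenotypes: 1/2 B, 1/2 AB.
So P(type AB) = 1/2.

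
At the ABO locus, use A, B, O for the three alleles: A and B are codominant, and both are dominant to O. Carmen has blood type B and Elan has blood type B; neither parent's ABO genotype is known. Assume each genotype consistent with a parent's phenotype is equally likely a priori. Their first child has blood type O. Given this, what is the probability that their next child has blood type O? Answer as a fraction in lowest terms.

1/4

Possible genotypes: Carmen ∈ {BB, BO}; Elan ∈ {BB, BO}.
Weight each parental genotype pair by prior × P(type-O child):
  BO × BO: posterior weight 1; P(next child type O) = 1/4.
Weighted sum = 1/4.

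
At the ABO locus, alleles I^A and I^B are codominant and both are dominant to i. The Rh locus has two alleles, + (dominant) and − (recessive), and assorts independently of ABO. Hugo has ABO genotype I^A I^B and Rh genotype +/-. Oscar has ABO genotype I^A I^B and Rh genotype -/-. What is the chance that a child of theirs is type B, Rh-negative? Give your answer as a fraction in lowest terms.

ABO cross I^A I^B × I^A I^B → offspring phenotypes: 1/4 A, 1/4 B, 1/2 AB.
Rh cross +/- × -/- → 1/2 Rh+, 1/2 Rh-.
Independent loci: P(type B, Rh-negative) = 1/4 × 1/2 = 1/8.

1/8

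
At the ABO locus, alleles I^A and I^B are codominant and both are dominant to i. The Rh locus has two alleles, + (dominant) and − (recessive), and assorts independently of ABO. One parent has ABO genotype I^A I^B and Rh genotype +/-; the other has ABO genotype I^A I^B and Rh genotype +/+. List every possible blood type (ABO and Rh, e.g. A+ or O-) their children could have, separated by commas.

Gametes from I^A I^B × I^A I^B give offspring ABO genotypes I^A I^A, I^A I^B, I^B I^B, i.e. phenotypes A, B, AB.
Rh cross +/- × +/+ → phenotypes Rh+.
Combining independently: A+, B+, AB+.

A+, B+, AB+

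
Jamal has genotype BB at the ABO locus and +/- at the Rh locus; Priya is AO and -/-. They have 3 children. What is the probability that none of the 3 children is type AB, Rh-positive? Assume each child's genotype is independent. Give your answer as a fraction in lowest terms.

27/64

ABO cross BB × AO → 1/2 B, 1/2 AB.
Rh cross +/- × -/- → 1/2 Rh+, 1/2 Rh-; so P(type AB, Rh-positive) = 1/2 × 1/2 = 1/4 per child.
P(not type AB, Rh-positive) = 3/4 for one child; (3/4)^3 = 27/64.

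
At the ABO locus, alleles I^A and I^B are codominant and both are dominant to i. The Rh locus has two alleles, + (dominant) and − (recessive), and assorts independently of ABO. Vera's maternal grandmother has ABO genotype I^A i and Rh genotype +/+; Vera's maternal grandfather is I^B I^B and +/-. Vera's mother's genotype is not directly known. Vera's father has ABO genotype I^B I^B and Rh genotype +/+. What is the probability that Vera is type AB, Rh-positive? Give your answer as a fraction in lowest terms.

Vera's mother's ABO genotype from I^A i × I^B I^B: 1/2 I^A I^B, 1/2 I^B i.
Crossing each possibility with the father I^B I^B and summing P(type AB): 1/2·1/2 + 1/2·0 = 1/4.
Similarly for Rh via the mother's Rh distribution: P(Rh+) = 1.
Independent loci: 1/4 × 1 = 1/4.

1/4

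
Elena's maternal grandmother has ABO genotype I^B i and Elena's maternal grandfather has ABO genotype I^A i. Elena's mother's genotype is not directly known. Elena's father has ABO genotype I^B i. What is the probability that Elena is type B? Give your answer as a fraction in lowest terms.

Elena's mother's ABO genotype from I^B i × I^A i: 1/4 I^A I^B, 1/4 I^A i, 1/4 I^B i, 1/4 i i.
Crossing each possibility with the father I^B i and summing P(type B): 1/4·1/2 + 1/4·1/4 + 1/4·3/4 + 1/4·1/2 = 1/2.

1/2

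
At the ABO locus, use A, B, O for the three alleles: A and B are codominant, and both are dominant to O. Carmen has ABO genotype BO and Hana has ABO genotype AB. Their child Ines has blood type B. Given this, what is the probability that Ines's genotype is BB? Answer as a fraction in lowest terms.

Cross BO × AB → 1/4 AB, 1/4 AO, 1/4 BB, 1/4 BO.
Type-B genotypes among offspring: BB (1/4), BO (1/4); total 1/2.
P(BB | type B) = (1/4) / (1/2) = 1/2.

1/2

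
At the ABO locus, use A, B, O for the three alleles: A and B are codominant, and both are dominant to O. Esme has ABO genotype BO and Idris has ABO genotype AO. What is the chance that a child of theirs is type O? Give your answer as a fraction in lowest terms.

ABO cross BO × AO → offspring phenotypes: 1/4 O, 1/4 A, 1/4 B, 1/4 AB.
So P(type O) = 1/4.

1/4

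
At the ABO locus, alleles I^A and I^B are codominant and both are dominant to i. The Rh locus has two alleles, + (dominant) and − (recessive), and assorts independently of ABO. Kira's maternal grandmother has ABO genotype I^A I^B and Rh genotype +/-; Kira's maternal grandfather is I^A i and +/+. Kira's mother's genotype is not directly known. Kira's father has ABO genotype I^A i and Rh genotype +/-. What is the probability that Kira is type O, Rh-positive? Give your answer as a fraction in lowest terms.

Kira's mother's ABO genotype from I^A I^B × I^A i: 1/4 I^A I^A, 1/4 I^A I^B, 1/4 I^A i, 1/4 I^B i.
Crossing each possibility with the father I^A i and summing P(type O): 1/4·0 + 1/4·0 + 1/4·1/4 + 1/4·1/4 = 1/8.
Similarly for Rh via the mother's Rh distribution: P(Rh+) = 7/8.
Independent loci: 1/8 × 7/8 = 7/64.

7/64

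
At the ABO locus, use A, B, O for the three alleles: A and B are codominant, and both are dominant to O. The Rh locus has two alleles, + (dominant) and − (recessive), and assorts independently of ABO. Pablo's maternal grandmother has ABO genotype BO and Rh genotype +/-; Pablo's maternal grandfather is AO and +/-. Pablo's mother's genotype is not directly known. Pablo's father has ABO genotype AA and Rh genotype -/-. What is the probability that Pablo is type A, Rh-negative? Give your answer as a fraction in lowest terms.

Pablo's mother's ABO genotype from BO × AO: 1/4 AB, 1/4 AO, 1/4 BO, 1/4 OO.
Crossing each possibility with the father AA and summing P(type A): 1/4·1/2 + 1/4·1 + 1/4·1/2 + 1/4·1 = 3/4.
Similarly for Rh via the mother's Rh distribution: P(Rh-) = 1/2.
Independent loci: 3/4 × 1/2 = 3/8.

3/8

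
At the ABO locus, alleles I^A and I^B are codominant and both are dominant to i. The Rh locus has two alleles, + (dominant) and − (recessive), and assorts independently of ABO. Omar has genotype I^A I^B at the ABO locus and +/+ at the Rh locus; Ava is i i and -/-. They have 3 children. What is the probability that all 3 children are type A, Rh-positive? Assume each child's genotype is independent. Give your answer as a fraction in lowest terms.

1/8

ABO cross I^A I^B × i i → 1/2 A, 1/2 B.
Rh cross +/+ × -/- → 1 Rh+; so P(type A, Rh-positive) = 1/2 × 1 = 1/2 per child.
All 3 independent: (1/2)^3 = 1/8.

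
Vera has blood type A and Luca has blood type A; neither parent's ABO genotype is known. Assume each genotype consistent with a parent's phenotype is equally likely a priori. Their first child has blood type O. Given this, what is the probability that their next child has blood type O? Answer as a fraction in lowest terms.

Possible genotypes: Vera ∈ {AA, AO}; Luca ∈ {AA, AO}.
Weight each parental genotype pair by prior × P(type-O child):
  AO × AO: posterior weight 1; P(next child type O) = 1/4.
Weighted sum = 1/4.

1/4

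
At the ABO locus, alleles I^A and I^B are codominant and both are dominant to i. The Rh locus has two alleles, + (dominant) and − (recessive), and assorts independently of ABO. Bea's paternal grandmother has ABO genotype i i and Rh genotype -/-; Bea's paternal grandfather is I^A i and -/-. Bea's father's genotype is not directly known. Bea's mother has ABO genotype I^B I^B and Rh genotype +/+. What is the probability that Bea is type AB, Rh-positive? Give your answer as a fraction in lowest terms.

Bea's father's ABO genotype from i i × I^A i: 1/2 I^A i, 1/2 i i.
Crossing each possibility with the mother I^B I^B and summing P(type AB): 1/2·1/2 + 1/2·0 = 1/4.
Similarly for Rh via the father's Rh distribution: P(Rh+) = 1.
Independent loci: 1/4 × 1 = 1/4.

1/4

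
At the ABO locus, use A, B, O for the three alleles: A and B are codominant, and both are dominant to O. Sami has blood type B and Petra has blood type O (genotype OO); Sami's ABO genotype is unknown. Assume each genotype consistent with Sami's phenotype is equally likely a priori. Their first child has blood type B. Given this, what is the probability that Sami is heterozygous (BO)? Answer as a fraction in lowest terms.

1/3

Possible genotypes: Sami ∈ {BB, BO}; Petra ∈ {OO}.
Weight each parental genotype pair by prior × P(type-B child):
  BB × OO: posterior weight 2/3.
  BO × OO: posterior weight 1/3.
Sum the posterior weight over pairs where Sami is BO: 1/3.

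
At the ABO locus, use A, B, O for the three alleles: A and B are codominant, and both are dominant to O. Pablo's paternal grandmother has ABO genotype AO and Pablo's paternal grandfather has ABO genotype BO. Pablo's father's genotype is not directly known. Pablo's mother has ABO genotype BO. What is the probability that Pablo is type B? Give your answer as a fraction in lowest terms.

Pablo's father's ABO genotype from AO × BO: 1/4 AB, 1/4 AO, 1/4 BO, 1/4 OO.
Crossing each possibility with the mother BO and summing P(type B): 1/4·1/2 + 1/4·1/4 + 1/4·3/4 + 1/4·1/2 = 1/2.

1/2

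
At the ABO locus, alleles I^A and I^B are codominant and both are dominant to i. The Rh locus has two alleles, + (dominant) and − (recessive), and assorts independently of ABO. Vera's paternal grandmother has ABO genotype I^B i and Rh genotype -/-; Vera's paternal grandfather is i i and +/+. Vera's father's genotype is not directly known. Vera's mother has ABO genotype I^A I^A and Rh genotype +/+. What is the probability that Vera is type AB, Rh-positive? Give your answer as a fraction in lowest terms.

1/4

Vera's father's ABO genotype from I^B i × i i: 1/2 I^B i, 1/2 i i.
Crossing each possibility with the mother I^A I^A and summing P(type AB): 1/2·1/2 + 1/2·0 = 1/4.
Similarly for Rh via the father's Rh distribution: P(Rh+) = 1.
Independent loci: 1/4 × 1 = 1/4.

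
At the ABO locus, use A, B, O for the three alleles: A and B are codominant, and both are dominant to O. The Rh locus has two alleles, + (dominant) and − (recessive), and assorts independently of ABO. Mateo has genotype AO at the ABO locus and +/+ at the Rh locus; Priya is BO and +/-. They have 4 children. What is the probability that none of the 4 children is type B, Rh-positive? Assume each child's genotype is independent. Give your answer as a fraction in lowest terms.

ABO cross AO × BO → 1/4 O, 1/4 A, 1/4 B, 1/4 AB.
Rh cross +/+ × +/- → 1 Rh+; so P(type B, Rh-positive) = 1/4 × 1 = 1/4 per child.
P(not type B, Rh-positive) = 3/4 for one child; (3/4)^4 = 81/256.

81/256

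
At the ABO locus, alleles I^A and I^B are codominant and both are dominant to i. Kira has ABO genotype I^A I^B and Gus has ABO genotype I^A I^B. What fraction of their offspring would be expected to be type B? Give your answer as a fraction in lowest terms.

1/4

ABO cross I^A I^B × I^A I^B → offspring phenotypes: 1/4 A, 1/4 B, 1/2 AB.
So P(type B) = 1/4.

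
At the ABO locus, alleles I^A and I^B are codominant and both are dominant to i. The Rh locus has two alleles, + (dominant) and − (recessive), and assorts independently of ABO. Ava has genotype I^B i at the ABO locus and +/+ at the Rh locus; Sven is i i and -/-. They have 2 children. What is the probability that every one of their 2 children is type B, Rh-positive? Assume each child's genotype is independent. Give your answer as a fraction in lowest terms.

ABO cross I^B i × i i → 1/2 O, 1/2 B.
Rh cross +/+ × -/- → 1 Rh+; so P(type B, Rh-positive) = 1/2 × 1 = 1/2 per child.
All 2 independent: (1/2)^2 = 1/4.

1/4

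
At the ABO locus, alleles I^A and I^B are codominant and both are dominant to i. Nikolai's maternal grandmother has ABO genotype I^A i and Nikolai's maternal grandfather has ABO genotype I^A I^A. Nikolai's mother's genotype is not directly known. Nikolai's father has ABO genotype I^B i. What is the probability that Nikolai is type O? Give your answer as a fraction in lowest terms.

Nikolai's mother's ABO genotype from I^A i × I^A I^A: 1/2 I^A I^A, 1/2 I^A i.
Crossing each possibility with the father I^B i and summing P(type O): 1/2·0 + 1/2·1/4 = 1/8.

1/8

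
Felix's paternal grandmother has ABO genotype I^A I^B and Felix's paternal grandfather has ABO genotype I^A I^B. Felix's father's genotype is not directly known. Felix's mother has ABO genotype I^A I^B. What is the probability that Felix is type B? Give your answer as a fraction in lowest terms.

1/4

Felix's father's ABO genotype from I^A I^B × I^A I^B: 1/4 I^A I^A, 1/2 I^A I^B, 1/4 I^B I^B.
Crossing each possibility with the mother I^A I^B and summing P(type B): 1/4·0 + 1/2·1/4 + 1/4·1/2 = 1/4.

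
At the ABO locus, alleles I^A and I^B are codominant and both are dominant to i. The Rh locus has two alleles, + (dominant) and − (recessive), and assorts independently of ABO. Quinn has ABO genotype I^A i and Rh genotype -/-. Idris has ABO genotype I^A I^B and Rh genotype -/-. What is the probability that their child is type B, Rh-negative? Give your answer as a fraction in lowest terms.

1/4

ABO cross I^A i × I^A I^B → offspring phenotypes: 1/2 A, 1/4 B, 1/4 AB.
Rh cross -/- × -/- → 1 Rh-.
Independent loci: P(type B, Rh-negative) = 1/4 × 1 = 1/4.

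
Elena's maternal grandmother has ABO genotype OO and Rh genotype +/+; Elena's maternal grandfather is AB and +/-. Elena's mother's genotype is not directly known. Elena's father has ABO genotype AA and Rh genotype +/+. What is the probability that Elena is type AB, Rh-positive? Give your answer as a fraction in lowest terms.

Elena's mother's ABO genotype from OO × AB: 1/2 AO, 1/2 BO.
Crossing each possibility with the father AA and summing P(type AB): 1/2·0 + 1/2·1/2 = 1/4.
Similarly for Rh via the mother's Rh distribution: P(Rh+) = 1.
Independent loci: 1/4 × 1 = 1/4.

1/4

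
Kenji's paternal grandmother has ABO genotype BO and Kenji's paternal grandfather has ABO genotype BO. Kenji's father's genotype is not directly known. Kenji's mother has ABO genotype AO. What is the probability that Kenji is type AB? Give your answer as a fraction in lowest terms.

Kenji's father's ABO genotype from BO × BO: 1/4 BB, 1/2 BO, 1/4 OO.
Crossing each possibility with the mother AO and summing P(type AB): 1/4·1/2 + 1/2·1/4 + 1/4·0 = 1/4.

1/4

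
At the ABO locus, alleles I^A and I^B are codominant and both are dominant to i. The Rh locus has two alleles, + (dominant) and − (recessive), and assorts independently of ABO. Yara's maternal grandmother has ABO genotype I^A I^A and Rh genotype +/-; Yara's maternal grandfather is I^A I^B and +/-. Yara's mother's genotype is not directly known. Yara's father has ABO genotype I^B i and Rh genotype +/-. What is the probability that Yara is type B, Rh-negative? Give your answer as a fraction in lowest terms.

Yara's mother's ABO genotype from I^A I^A × I^A I^B: 1/2 I^A I^A, 1/2 I^A I^B.
Crossing each possibility with the father I^B i and summing P(type B): 1/2·0 + 1/2·1/2 = 1/4.
Similarly for Rh via the mother's Rh distribution: P(Rh-) = 1/4.
Independent loci: 1/4 × 1/4 = 1/16.

1/16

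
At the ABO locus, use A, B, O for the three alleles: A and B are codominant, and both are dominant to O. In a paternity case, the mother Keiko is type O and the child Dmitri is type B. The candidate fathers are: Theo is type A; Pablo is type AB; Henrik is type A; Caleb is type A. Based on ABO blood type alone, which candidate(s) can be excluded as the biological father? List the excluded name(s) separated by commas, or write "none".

A candidate is excluded only if no genotype consistent with his phenotype could produce a type B child with a type O mother.
Theo (type A): no genotype consistent with that phenotype can produce a type-B child with a type-O mother.
Henrik (type A): no genotype consistent with that phenotype can produce a type-B child with a type-O mother.
Caleb (type A): no genotype consistent with that phenotype can produce a type-B child with a type-O mother.

Theo, Henrik, Caleb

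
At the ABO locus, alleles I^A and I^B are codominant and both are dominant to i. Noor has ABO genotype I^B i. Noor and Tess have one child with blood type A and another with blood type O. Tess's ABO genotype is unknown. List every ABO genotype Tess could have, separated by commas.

For each candidate genotype of Tess, check whether crossing it with I^B i can produce every observed child phenotype.
  I^A I^A → possible child types {A, AB} ✗
  I^A I^B → possible child types {A, B, AB} ✗
  I^A i → possible child types {O, A, B, AB} ✓
  I^B I^B → possible child types {B} ✗
  I^B i → possible child types {O, B} ✗
  i i → possible child types {O, B} ✗

I^A i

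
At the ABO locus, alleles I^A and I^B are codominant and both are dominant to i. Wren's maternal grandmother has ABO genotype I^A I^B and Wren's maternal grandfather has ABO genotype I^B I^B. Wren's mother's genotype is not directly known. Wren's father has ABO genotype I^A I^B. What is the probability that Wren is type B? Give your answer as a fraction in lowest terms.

Wren's mother's ABO genotype from I^A I^B × I^B I^B: 1/2 I^A I^B, 1/2 I^B I^B.
Crossing each possibility with the father I^A I^B and summing P(type B): 1/2·1/4 + 1/2·1/2 = 3/8.

3/8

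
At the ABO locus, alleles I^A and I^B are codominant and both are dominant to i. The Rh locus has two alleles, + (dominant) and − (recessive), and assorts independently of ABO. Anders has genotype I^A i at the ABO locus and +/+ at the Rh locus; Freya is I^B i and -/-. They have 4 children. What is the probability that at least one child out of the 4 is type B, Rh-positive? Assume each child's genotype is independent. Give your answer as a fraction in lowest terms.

ABO cross I^A i × I^B i → 1/4 O, 1/4 A, 1/4 B, 1/4 AB.
Rh cross +/+ × -/- → 1 Rh+; so P(type B, Rh-positive) = 1/4 × 1 = 1/4 per child.
P(none) = (3/4)^4 = 81/256; P(at least one) = 1 − 81/256 = 175/256.

175/256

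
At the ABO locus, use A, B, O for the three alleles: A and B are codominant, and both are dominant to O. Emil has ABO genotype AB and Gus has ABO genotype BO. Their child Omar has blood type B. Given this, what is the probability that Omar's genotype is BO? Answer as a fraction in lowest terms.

Cross AB × BO → 1/4 AB, 1/4 AO, 1/4 BB, 1/4 BO.
Type-B genotypes among offspring: BB (1/4), BO (1/4); total 1/2.
P(BO | type B) = (1/4) / (1/2) = 1/2.

1/2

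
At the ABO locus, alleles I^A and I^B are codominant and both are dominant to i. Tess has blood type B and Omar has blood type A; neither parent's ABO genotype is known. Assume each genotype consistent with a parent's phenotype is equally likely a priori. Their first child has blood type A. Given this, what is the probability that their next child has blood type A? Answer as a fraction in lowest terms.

Possible genotypes: Tess ∈ {I^B I^B, I^B i}; Omar ∈ {I^A I^A, I^A i}.
Weight each parental genotype pair by prior × P(type-A child):
  I^B i × I^A I^A: posterior weight 2/3; P(next child type A) = 1/2.
  I^B i × I^A i: posterior weight 1/3; P(next child type A) = 1/4.
Weighted sum = 5/12.

5/12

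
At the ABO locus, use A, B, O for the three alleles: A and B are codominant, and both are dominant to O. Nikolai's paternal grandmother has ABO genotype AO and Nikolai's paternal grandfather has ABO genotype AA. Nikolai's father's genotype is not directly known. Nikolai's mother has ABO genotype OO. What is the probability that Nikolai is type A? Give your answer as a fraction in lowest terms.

Nikolai's father's ABO genotype from AO × AA: 1/2 AA, 1/2 AO.
Crossing each possibility with the mother OO and summing P(type A): 1/2·1 + 1/2·1/2 = 3/4.

3/4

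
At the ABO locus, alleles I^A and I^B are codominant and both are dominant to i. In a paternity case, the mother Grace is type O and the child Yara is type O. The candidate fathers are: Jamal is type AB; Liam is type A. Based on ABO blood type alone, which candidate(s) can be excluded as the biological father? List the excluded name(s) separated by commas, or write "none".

Jamal

A candidate is excluded only if no genotype consistent with his phenotype could produce a type O child with a type O mother.
Jamal (type AB): no genotype consistent with that phenotype can produce a type-O child with a type-O mother.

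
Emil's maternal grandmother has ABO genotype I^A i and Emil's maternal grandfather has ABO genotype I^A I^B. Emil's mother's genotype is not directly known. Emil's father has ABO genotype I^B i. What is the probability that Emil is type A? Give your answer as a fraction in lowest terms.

Emil's mother's ABO genotype from I^A i × I^A I^B: 1/4 I^A I^A, 1/4 I^A I^B, 1/4 I^A i, 1/4 I^B i.
Crossing each possibility with the father I^B i and summing P(type A): 1/4·1/2 + 1/4·1/4 + 1/4·1/4 + 1/4·0 = 1/4.

1/4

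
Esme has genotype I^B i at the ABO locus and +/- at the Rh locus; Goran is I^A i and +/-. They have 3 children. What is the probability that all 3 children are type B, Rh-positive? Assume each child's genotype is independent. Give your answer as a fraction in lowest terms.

ABO cross I^B i × I^A i → 1/4 O, 1/4 A, 1/4 B, 1/4 AB.
Rh cross +/- × +/- → 3/4 Rh+, 1/4 Rh-; so P(type B, Rh-positive) = 1/4 × 3/4 = 3/16 per child.
All 3 independent: (3/16)^3 = 27/4096.

27/4096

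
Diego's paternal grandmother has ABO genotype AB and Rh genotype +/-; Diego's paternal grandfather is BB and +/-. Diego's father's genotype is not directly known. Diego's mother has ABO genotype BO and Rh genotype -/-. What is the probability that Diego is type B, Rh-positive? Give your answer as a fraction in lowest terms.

Diego's father's ABO genotype from AB × BB: 1/2 AB, 1/2 BB.
Crossing each possibility with the mother BO and summing P(type B): 1/2·1/2 + 1/2·1 = 3/4.
Similarly for Rh via the father's Rh distribution: P(Rh+) = 1/2.
Independent loci: 3/4 × 1/2 = 3/8.

3/8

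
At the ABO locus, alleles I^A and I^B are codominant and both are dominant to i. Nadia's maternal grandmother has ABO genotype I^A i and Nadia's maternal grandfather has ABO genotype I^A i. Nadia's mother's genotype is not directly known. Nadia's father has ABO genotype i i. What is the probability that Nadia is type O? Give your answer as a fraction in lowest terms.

1/2

Nadia's mother's ABO genotype from I^A i × I^A i: 1/4 I^A I^A, 1/2 I^A i, 1/4 i i.
Crossing each possibility with the father i i and summing P(type O): 1/4·0 + 1/2·1/2 + 1/4·1 = 1/2.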